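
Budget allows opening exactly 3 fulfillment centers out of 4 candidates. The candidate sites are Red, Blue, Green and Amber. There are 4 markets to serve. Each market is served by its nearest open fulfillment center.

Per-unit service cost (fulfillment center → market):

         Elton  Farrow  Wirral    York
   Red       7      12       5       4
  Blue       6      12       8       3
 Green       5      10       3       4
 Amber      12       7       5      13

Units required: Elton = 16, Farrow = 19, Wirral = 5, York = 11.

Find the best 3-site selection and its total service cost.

With exactly 3 open, each market uses its cheapest among the chosen.
{Blue, Green, Amber}: Elton→Green 5·16=80, Farrow→Amber 7·19=133, Wirral→Green 3·5=15, York→Blue 3·11=33. Service cost 261.
{Red, Green, Amber}: service cost 272
{Red, Blue, Amber}: service cost 287
Among all 4 size-3 choices, {Blue, Green, Amber} is lowest.

Choose Blue, Green and Amber; total service cost 261.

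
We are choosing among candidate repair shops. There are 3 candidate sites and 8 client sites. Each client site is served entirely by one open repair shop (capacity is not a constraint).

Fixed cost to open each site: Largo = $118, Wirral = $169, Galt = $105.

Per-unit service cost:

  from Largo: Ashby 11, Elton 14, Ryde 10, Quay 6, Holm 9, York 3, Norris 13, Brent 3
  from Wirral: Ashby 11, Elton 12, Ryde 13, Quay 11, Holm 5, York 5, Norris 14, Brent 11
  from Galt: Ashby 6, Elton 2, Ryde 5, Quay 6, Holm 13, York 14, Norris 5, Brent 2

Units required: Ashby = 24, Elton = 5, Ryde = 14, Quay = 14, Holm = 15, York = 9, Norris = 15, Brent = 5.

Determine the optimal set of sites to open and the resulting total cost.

For any fixed open set, each client site goes to its cheapest open site; total = fixed + service.
{Largo, Galt}: Ashby→Galt 6·24=144, Elton→Galt 2·5=10, Ryde→Galt 5·14=70, Quay→Largo 6·14=84, Holm→Largo 9·15=135, York→Largo 3·9=27, Norris→Galt 5·15=75, Brent→Galt 2·5=10. Service 555; fixed 223; total 778.
{Wirral, Galt}: service 513 + fixed 274 = 787
{Galt}: service 714 + fixed 105 = 819
{Largo, Wirral, Galt}: service 495 + fixed 392 = 887
No other subset beats 778.

Open Largo and Galt; minimum total cost 778.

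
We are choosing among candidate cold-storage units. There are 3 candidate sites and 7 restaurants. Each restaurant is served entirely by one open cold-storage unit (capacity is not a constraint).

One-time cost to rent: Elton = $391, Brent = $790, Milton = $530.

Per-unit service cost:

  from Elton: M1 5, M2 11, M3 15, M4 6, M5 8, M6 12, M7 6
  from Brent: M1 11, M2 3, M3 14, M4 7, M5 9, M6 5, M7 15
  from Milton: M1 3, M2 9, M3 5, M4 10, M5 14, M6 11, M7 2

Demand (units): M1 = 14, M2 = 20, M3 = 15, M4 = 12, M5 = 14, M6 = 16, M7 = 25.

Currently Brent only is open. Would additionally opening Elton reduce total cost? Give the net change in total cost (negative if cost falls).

No — net change +56 (cost rises by 56).

Current service cost with {Brent}: 1089.
Adding Elton: each restaurant re-picks its cheapest; new service cost 754, saving 335.
Extra fixed cost: 391. Net change = 391 − 335 = 56.
(Totals: 1879 → 1935.)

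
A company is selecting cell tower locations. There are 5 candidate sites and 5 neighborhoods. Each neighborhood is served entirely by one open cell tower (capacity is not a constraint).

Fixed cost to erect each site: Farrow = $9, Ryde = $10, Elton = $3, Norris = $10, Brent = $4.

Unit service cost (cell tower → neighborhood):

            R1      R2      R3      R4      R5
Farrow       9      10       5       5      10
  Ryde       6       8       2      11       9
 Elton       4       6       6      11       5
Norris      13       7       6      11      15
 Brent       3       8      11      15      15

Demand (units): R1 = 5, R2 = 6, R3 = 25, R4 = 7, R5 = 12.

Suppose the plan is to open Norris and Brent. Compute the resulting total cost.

Each neighborhood is assigned to its cheapest site among the open ones.
{Norris, Brent}: R1→Brent 3·5=15, R2→Norris 7·6=42, R3→Norris 6·25=150, R4→Norris 11·7=77, R5→Norris 15·12=180. Service 464; fixed 14; total 478.

Total cost: 478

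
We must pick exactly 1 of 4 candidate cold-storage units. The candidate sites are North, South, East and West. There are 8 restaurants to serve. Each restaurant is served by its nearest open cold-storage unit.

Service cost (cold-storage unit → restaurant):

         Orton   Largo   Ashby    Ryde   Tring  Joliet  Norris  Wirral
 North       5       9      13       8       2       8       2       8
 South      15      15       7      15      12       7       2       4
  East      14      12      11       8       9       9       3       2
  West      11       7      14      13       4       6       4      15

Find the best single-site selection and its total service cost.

Choose North only; total service cost 55.

With exactly 1 open, each restaurant uses its cheapest among the chosen.
{North}: Orton→North 5, Largo→North 9, Ashby→North 13, Ryde→North 8, Tring→North 2, Joliet→North 8, Norris→North 2, Wirral→North 8. Service cost 55.
{East}: service cost 68
{West}: service cost 74
Among all 4 size-1 choices, {North} is lowest.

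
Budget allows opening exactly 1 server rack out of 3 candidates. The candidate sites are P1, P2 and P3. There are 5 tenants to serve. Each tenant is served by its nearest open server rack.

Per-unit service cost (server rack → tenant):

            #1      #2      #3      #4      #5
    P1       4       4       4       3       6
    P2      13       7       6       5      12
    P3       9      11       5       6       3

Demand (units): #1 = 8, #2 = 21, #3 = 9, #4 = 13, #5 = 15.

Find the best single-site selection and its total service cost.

Choose P1 only; total service cost 281.

With exactly 1 open, each tenant uses its cheapest among the chosen.
{P1}: #1→P1 4·8=32, #2→P1 4·21=84, #3→P1 4·9=36, #4→P1 3·13=39, #5→P1 6·15=90. Service cost 281.
{P3}: service cost 471
{P2}: service cost 550
Among all 3 size-1 choices, {P1} is lowest.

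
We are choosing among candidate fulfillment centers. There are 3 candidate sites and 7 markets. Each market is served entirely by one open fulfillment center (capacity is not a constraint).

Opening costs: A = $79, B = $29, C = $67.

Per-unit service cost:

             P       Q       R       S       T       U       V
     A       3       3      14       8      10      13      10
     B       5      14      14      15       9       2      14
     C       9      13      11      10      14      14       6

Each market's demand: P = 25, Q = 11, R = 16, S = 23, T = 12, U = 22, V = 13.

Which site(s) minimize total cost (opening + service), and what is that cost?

For any fixed open set, each market goes to its cheapest open site; total = fixed + service.
{A, B, C}: P→A 3·25=75, Q→A 3·11=33, R→C 11·16=176, S→A 8·23=184, T→B 9·12=108, U→B 2·22=44, V→C 6·13=78. Service 698; fixed 175; total 873.
{A, B}: P→A 3·25=75, Q→A 3·11=33, R→A 14·16=224, S→A 8·23=184, T→B 9·12=108, U→B 2·22=44, V→A 10·13=130. Service 798; fixed 108; total 906.
{B, C}: service 904 + fixed 96 = 1000
{B}: P→B 5·25=125, Q→B 14·11=154, R→B 14·16=224, S→B 15·23=345, T→B 9·12=108, U→B 2·22=44, V→B 14·13=182. Service 1182; fixed 29; total 1211.
(All 7 nonempty subsets were checked; A, B and C is lowest.)

Open A, B and C; minimum total cost 873.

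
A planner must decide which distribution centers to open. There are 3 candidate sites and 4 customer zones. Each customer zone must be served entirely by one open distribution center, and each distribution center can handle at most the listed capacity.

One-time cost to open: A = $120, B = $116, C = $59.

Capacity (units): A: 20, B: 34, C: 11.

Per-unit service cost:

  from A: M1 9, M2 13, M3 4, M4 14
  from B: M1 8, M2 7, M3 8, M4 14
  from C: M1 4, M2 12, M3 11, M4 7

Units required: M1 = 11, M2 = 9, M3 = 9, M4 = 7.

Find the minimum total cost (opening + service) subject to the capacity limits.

Minimum total cost: 447

Open {B, C}: M1→B 8·11=88, M2→B 7·9=63, M3→B 8·9=72, M4→C 7·7=49.
Loads: B carries 29/34, C carries 7/11. Service 272; fixed 175; total 447.
Next best feasible plan costs 452.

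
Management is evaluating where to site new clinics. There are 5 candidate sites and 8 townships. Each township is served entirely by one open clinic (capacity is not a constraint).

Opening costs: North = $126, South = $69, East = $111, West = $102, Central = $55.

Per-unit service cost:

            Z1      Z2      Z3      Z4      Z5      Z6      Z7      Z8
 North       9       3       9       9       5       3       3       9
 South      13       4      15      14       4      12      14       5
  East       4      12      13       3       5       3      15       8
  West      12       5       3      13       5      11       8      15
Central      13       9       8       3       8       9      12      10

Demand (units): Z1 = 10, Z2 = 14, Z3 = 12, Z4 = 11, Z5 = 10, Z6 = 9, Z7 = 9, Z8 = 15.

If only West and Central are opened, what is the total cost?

Total cost: 769

Each township is assigned to its cheapest site among the open ones.
{West, Central}: Z1→West 12·10=120, Z2→West 5·14=70, Z3→West 3·12=36, Z4→Central 3·11=33, Z5→West 5·10=50, Z6→Central 9·9=81, Z7→West 8·9=72, Z8→Central 10·15=150. Service 612; fixed 157; total 769.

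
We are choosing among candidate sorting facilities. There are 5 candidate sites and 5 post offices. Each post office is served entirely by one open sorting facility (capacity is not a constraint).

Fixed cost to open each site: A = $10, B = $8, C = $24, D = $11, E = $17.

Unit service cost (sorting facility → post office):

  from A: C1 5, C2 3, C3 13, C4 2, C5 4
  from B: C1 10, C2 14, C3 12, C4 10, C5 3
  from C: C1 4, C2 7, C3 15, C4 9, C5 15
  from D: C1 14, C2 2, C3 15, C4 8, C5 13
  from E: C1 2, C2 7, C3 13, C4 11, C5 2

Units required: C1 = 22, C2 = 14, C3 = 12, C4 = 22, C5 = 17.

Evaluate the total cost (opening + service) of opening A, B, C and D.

Total cost: 408

Each post office is assigned to its cheapest site among the open ones.
{A, B, C, D}: C1→C 4·22=88, C2→D 2·14=28, C3→B 12·12=144, C4→A 2·22=44, C5→B 3·17=51. Service 355; fixed 53; total 408.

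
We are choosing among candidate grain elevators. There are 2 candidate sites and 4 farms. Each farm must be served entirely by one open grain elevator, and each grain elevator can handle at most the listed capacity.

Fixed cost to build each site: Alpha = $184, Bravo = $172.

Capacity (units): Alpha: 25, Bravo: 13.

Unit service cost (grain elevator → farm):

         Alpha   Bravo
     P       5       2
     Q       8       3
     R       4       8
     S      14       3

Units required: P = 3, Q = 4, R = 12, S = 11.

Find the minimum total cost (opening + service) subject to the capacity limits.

Minimum total cost: 484

Open {Alpha, Bravo}: P→Alpha 5·3=15, Q→Alpha 8·4=32, R→Alpha 4·12=48, S→Bravo 3·11=33.
Loads: Alpha carries 19/25, Bravo carries 11/13. Service 128; fixed 356; total 484.
Next best feasible plan costs 576.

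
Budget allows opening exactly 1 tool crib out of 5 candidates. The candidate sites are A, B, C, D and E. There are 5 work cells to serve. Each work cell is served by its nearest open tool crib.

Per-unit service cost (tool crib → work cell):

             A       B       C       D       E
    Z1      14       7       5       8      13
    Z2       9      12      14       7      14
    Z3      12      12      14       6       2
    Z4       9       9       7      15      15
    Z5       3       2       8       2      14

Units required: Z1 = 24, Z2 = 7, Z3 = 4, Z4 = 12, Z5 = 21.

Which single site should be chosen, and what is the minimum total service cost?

With exactly 1 open, each work cell uses its cheapest among the chosen.
{B}: Z1→B 7·24=168, Z2→B 12·7=84, Z3→B 12·4=48, Z4→B 9·12=108, Z5→B 2·21=42. Service cost 450.
{D}: service cost 487
{C}: service cost 526
Among all 5 size-1 choices, {B} is lowest.

Choose B only; total service cost 450.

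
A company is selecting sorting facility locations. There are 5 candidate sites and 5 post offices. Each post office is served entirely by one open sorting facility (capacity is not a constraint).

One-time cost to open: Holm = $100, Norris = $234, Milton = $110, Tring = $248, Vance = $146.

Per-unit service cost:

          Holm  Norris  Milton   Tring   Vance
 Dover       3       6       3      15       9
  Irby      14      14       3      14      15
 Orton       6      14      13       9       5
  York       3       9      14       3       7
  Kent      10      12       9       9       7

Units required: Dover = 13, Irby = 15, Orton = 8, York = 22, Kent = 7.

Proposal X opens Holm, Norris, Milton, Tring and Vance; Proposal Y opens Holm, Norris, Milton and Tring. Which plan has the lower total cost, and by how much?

Proposal Y is cheaper by 124.

Proposal X: {Holm, Norris, Milton, Tring, Vance}: Dover→Holm 3·13=39, Irby→Milton 3·15=45, Orton→Vance 5·8=40, York→Holm 3·22=66, Kent→Vance 7·7=49. Service 239; fixed 838; total 1077.
Proposal Y: {Holm, Norris, Milton, Tring}: Dover→Holm 3·13=39, Irby→Milton 3·15=45, Orton→Holm 6·8=48, York→Holm 3·22=66, Kent→Milton 9·7=63. Service 261; fixed 692; total 953.
Difference: |1077 − 953| = 124.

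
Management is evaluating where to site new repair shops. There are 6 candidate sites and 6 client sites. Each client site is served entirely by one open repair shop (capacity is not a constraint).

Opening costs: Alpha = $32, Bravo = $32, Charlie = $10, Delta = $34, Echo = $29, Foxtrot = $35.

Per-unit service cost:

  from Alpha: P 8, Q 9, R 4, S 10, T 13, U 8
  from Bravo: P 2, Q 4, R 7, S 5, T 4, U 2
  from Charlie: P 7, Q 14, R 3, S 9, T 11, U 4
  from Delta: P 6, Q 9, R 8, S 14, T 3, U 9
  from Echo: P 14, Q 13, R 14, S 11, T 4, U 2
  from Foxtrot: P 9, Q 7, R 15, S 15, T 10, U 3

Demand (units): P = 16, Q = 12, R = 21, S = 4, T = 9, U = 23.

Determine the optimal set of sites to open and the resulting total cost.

Open Bravo and Charlie; minimum total cost 287.

For any fixed open set, each client site goes to its cheapest open site; total = fixed + service.
{Bravo, Charlie}: P→Bravo 2·16=32, Q→Bravo 4·12=48, R→Charlie 3·21=63, S→Bravo 5·4=20, T→Bravo 4·9=36, U→Bravo 2·23=46. Service 245; fixed 42; total 287.
{Bravo, Charlie, Delta}: P→Bravo 2·16=32, Q→Bravo 4·12=48, R→Charlie 3·21=63, S→Bravo 5·4=20, T→Delta 3·9=27, U→Bravo 2·23=46. Service 236; fixed 76; total 312.
{Bravo, Charlie, Echo}: P→Bravo 2·16=32, Q→Bravo 4·12=48, R→Charlie 3·21=63, S→Bravo 5·4=20, T→Bravo 4·9=36, U→Bravo 2·23=46. Service 245; fixed 71; total 316.
{Alpha, Bravo, Charlie, Delta, Echo, Foxtrot}: service 236 + fixed 172 = 408
No other subset beats 287.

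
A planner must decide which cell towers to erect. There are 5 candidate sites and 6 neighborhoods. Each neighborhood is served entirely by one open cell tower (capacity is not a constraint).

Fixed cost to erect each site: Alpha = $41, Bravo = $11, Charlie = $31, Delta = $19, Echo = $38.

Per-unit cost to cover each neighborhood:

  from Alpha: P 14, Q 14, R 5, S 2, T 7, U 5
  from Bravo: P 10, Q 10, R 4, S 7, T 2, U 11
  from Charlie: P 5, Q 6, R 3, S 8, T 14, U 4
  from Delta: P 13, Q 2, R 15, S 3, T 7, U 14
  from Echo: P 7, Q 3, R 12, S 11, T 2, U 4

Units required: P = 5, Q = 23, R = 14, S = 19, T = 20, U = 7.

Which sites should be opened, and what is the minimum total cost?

Open Bravo, Charlie and Delta; minimum total cost 299.

For any fixed open set, each neighborhood goes to its cheapest open site; total = fixed + service.
{Bravo, Charlie, Delta}: P→Charlie 5·5=25, Q→Delta 2·23=46, R→Charlie 3·14=42, S→Delta 3·19=57, T→Bravo 2·20=40, U→Charlie 4·7=28. Service 238; fixed 61; total 299.
{Alpha, Bravo, Charlie, Delta}: P→Charlie 5·5=25, Q→Delta 2·23=46, R→Charlie 3·14=42, S→Alpha 2·19=38, T→Bravo 2·20=40, U→Charlie 4·7=28. Service 219; fixed 102; total 321.
{Charlie, Delta, Echo}: service 238 + fixed 88 = 326
{Alpha, Bravo, Charlie, Delta, Echo}: service 219 + fixed 140 = 359
No other subset beats 299.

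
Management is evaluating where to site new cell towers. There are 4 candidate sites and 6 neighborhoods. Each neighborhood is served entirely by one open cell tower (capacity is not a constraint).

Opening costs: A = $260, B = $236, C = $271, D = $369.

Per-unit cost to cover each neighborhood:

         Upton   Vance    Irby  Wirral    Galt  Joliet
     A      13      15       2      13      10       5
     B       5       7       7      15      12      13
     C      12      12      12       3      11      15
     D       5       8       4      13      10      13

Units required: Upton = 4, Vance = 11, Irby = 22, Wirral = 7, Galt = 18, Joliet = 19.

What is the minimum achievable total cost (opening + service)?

For any fixed open set, each neighborhood goes to its cheapest open site; total = fixed + service.
{A}: Upton→A 13·4=52, Vance→A 15·11=165, Irby→A 2·22=44, Wirral→A 13·7=91, Galt→A 10·18=180, Joliet→A 5·19=95. Service 627; fixed 260; total 887.
{A, B}: service 507 + fixed 496 = 1003
{A, C}: Upton→C 12·4=48, Vance→C 12·11=132, Irby→A 2·22=44, Wirral→C 3·7=21, Galt→A 10·18=180, Joliet→A 5·19=95. Service 520; fixed 531; total 1051.
{A, B, C, D}: service 437 + fixed 1136 = 1573
No other subset beats 887.

Minimum total cost: 887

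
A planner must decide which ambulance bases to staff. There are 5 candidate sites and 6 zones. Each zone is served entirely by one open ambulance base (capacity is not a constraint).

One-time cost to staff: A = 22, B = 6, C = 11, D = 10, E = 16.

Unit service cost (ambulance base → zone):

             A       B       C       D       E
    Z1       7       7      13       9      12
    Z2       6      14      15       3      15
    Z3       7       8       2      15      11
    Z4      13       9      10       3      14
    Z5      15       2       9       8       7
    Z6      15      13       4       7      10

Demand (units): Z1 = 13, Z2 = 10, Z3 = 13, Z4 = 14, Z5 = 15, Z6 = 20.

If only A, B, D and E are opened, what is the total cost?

Each zone is assigned to its cheapest site among the open ones.
{A, B, D, E}: Z1→A 7·13=91, Z2→D 3·10=30, Z3→A 7·13=91, Z4→D 3·14=42, Z5→B 2·15=30, Z6→D 7·20=140. Service 424; fixed 54; total 478.

Total cost: 478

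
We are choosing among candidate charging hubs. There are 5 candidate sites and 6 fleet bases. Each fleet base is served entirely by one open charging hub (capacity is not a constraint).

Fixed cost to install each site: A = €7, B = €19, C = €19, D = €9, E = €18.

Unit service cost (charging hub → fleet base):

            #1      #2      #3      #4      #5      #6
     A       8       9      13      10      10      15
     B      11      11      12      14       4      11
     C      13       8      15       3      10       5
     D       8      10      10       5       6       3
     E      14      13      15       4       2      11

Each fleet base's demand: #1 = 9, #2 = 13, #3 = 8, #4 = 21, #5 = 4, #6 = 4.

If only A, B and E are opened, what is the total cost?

Each fleet base is assigned to its cheapest site among the open ones.
{A, B, E}: #1→A 8·9=72, #2→A 9·13=117, #3→B 12·8=96, #4→E 4·21=84, #5→E 2·4=8, #6→B 11·4=44. Service 421; fixed 44; total 465.

Total cost: 465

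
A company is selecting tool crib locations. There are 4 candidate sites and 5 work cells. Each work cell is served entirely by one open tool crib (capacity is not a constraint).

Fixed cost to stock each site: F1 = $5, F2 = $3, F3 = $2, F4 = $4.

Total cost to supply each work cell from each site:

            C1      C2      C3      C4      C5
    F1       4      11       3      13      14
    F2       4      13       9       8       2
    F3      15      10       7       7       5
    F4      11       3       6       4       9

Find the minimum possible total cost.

For any fixed open set, each work cell goes to its cheapest open site; total = fixed + service.
{F2, F4}: C1→F2 4, C2→F4 3, C3→F4 6, C4→F4 4, C5→F2 2. Service 19; fixed 7; total 26.
{F1, F2, F4}: service 16 + fixed 12 = 28
{F2, F3, F4}: service 19 + fixed 9 = 28
{F1, F2, F3, F4}: C1→F1 4, C2→F4 3, C3→F1 3, C4→F4 4, C5→F2 2. Service 16; fixed 14; total 30.
No other subset beats 26.

Minimum total cost: 26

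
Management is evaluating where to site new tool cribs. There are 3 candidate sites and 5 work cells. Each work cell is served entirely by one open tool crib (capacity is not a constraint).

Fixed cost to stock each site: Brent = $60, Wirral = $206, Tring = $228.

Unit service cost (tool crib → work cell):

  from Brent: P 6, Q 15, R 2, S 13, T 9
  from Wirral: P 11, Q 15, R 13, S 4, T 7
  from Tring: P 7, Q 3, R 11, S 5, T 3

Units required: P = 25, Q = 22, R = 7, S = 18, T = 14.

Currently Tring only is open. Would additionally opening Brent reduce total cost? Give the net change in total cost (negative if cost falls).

Current service cost with {Tring}: 450.
Adding Brent: each work cell re-picks its cheapest; new service cost 362, saving 88.
Extra fixed cost: 60. Net change = 60 − 88 = -28.
(Totals: 678 → 650.)

Yes — net change −28 (cost falls by 28).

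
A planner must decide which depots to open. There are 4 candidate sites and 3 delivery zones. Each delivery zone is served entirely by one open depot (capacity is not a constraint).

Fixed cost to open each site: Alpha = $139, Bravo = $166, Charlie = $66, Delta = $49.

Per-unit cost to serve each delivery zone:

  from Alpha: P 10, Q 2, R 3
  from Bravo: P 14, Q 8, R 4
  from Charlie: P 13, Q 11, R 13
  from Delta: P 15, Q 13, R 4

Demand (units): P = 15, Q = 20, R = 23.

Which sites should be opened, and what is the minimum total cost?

For any fixed open set, each delivery zone goes to its cheapest open site; total = fixed + service.
{Alpha}: P→Alpha 10·15=150, Q→Alpha 2·20=40, R→Alpha 3·23=69. Service 259; fixed 139; total 398.
{Alpha, Delta}: P→Alpha 10·15=150, Q→Alpha 2·20=40, R→Alpha 3·23=69. Service 259; fixed 188; total 447.
{Alpha, Charlie}: service 259 + fixed 205 = 464
{Alpha, Bravo, Charlie, Delta}: P→Alpha 10·15=150, Q→Alpha 2·20=40, R→Alpha 3·23=69. Service 259; fixed 420; total 679.
No other subset beats 398.

Open Alpha only; minimum total cost 398.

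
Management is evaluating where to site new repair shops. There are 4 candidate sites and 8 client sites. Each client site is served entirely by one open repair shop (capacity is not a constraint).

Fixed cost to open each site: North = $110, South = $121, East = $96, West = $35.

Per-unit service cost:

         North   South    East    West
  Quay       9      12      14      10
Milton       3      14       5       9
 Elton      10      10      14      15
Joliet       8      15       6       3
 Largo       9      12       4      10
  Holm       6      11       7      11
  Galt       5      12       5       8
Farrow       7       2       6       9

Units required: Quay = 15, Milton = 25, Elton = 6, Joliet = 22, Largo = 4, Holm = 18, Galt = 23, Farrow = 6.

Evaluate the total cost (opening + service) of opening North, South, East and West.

Each client site is assigned to its cheapest site among the open ones.
{North, South, East, West}: Quay→North 9·15=135, Milton→North 3·25=75, Elton→North 10·6=60, Joliet→West 3·22=66, Largo→East 4·4=16, Holm→North 6·18=108, Galt→North 5·23=115, Farrow→South 2·6=12. Service 587; fixed 362; total 949.

Total cost: 949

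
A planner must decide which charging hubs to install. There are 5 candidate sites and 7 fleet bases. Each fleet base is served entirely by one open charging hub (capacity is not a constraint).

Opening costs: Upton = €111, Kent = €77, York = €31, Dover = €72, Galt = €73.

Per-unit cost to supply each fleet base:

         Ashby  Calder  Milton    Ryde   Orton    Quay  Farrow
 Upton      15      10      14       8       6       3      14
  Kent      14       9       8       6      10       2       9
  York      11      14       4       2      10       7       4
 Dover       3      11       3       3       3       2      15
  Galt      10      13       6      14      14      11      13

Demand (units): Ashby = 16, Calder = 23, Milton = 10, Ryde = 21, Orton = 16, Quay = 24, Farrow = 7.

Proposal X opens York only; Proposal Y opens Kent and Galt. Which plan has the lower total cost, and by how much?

Proposal X is cheaper by 7.

Proposal X: {York}: Ashby→York 11·16=176, Calder→York 14·23=322, Milton→York 4·10=40, Ryde→York 2·21=42, Orton→York 10·16=160, Quay→York 7·24=168, Farrow→York 4·7=28. Service 936; fixed 31; total 967.
Proposal Y: {Kent, Galt}: Ashby→Galt 10·16=160, Calder→Kent 9·23=207, Milton→Galt 6·10=60, Ryde→Kent 6·21=126, Orton→Kent 10·16=160, Quay→Kent 2·24=48, Farrow→Kent 9·7=63. Service 824; fixed 150; total 974.
Difference: |967 − 974| = 7.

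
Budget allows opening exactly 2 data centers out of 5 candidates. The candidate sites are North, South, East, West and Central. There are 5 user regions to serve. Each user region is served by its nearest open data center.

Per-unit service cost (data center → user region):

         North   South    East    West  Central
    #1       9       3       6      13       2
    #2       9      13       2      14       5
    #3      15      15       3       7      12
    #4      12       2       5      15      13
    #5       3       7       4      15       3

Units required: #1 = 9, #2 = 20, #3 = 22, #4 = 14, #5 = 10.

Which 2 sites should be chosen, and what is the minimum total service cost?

Choose South and East; total service cost 201.

With exactly 2 open, each user region uses its cheapest among the chosen.
{South, East}: #1→South 3·9=27, #2→East 2·20=40, #3→East 3·22=66, #4→South 2·14=28, #5→East 4·10=40. Service cost 201.
{East, Central}: service cost 224
{North, East}: service cost 260
Among all 10 size-2 choices, {South, East} is lowest.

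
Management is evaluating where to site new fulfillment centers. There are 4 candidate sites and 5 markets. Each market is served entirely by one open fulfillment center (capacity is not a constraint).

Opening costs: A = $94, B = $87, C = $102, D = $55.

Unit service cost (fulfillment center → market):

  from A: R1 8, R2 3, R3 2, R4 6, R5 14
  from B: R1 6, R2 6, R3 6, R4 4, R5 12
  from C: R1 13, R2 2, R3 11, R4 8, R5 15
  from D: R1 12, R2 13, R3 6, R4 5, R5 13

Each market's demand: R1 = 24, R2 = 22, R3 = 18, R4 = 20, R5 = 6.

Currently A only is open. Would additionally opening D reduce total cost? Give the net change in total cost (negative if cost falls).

No — net change +29 (cost rises by 29).

Current service cost with {A}: 498.
Adding D: each market re-picks its cheapest; new service cost 472, saving 26.
Extra fixed cost: 55. Net change = 55 − 26 = 29.
(Totals: 592 → 621.)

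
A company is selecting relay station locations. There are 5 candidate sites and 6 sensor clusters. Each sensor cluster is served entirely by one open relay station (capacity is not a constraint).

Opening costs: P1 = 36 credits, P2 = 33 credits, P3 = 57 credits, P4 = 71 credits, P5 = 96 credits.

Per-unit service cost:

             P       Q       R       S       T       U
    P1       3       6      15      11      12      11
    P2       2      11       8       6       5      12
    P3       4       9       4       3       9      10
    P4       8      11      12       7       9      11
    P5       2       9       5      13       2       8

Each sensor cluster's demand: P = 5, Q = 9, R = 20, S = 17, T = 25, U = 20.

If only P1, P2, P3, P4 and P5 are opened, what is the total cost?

Each sensor cluster is assigned to its cheapest site among the open ones.
{P1, P2, P3, P4, P5}: P→P2 2·5=10, Q→P1 6·9=54, R→P3 4·20=80, S→P3 3·17=51, T→P5 2·25=50, U→P5 8·20=160. Service 405; fixed 293; total 698.

Total cost: 698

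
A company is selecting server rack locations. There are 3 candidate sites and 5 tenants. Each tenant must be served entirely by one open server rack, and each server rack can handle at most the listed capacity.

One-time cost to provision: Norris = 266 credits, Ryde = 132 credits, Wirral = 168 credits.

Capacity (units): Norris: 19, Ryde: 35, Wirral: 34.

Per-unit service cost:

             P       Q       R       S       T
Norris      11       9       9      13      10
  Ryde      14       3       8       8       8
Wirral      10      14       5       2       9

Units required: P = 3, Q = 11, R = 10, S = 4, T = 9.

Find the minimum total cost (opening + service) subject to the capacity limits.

Minimum total cost: 493

Open {Ryde, Wirral}: P→Wirral 10·3=30, Q→Ryde 3·11=33, R→Wirral 5·10=50, S→Wirral 2·4=8, T→Ryde 8·9=72.
Loads: Ryde carries 20/35, Wirral carries 17/34. Service 193; fixed 300; total 493.
Next best feasible plan costs 502.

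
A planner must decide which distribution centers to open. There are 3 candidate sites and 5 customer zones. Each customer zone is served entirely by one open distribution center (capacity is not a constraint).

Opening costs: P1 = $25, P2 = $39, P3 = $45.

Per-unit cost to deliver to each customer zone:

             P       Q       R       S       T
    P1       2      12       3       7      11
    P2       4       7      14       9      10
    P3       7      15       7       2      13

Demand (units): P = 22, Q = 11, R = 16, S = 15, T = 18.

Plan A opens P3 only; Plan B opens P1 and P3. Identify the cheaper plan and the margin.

Plan B is cheaper by 218.

Plan A: {P3}: P→P3 7·22=154, Q→P3 15·11=165, R→P3 7·16=112, S→P3 2·15=30, T→P3 13·18=234. Service 695; fixed 45; total 740.
Plan B: {P1, P3}: P→P1 2·22=44, Q→P1 12·11=132, R→P1 3·16=48, S→P3 2·15=30, T→P1 11·18=198. Service 452; fixed 70; total 522.
Difference: |740 − 522| = 218.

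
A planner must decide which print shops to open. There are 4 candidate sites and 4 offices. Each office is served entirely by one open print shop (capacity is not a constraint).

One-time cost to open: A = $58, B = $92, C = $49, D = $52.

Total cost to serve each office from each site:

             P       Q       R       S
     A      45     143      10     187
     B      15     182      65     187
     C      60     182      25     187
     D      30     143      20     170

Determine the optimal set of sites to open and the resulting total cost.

For any fixed open set, each office goes to its cheapest open site; total = fixed + service.
{D}: P→D 30, Q→D 143, R→D 20, S→D 170. Service 363; fixed 52; total 415.
{A}: service 385 + fixed 58 = 443
{A, D}: P→D 30, Q→A 143, R→A 10, S→D 170. Service 353; fixed 110; total 463.
{A, B, C, D}: service 338 + fixed 251 = 589
No other subset beats 415.

Open D only; minimum total cost 415.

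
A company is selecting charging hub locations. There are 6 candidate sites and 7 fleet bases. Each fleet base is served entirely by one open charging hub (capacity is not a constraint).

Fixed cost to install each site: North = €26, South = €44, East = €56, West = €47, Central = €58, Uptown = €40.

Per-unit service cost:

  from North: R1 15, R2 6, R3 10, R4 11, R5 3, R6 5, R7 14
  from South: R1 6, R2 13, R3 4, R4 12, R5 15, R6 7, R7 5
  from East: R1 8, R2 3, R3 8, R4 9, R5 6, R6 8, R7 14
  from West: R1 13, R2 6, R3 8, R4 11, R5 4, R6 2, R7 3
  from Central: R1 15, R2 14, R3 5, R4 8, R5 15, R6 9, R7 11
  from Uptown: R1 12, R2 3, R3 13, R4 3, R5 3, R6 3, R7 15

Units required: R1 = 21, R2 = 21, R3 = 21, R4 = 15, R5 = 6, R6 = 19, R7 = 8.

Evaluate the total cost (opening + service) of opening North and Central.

Total cost: 951

Each fleet base is assigned to its cheapest site among the open ones.
{North, Central}: R1→North 15·21=315, R2→North 6·21=126, R3→Central 5·21=105, R4→Central 8·15=120, R5→North 3·6=18, R6→North 5·19=95, R7→Central 11·8=88. Service 867; fixed 84; total 951.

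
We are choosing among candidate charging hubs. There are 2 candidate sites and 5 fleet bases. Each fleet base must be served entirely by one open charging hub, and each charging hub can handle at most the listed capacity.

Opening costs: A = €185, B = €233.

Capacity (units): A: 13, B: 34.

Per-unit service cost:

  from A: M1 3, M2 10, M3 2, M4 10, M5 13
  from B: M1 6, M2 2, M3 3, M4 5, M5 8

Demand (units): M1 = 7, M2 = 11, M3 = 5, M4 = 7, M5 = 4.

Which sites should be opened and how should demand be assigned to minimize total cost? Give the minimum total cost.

Open {B}: M1→B 6·7=42, M2→B 2·11=22, M3→B 3·5=15, M4→B 5·7=35, M5→B 8·4=32.
Loads: B carries 34/34. Service 146; fixed 233; total 379.
Next best feasible plan costs 538.

Minimum total cost: 379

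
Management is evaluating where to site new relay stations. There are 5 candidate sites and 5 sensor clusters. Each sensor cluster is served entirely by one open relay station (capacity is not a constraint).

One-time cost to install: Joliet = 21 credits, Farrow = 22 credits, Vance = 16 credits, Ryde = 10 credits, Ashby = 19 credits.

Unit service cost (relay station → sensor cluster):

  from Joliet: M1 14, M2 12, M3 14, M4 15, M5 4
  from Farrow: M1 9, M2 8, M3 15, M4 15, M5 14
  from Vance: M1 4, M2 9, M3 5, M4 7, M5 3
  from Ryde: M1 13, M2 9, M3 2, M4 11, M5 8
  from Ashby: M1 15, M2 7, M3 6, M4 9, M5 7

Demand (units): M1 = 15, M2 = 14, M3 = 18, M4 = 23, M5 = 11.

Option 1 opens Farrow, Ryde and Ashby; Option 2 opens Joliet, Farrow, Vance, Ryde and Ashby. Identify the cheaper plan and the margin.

Option 1: {Farrow, Ryde, Ashby}: M1→Farrow 9·15=135, M2→Ashby 7·14=98, M3→Ryde 2·18=36, M4→Ashby 9·23=207, M5→Ashby 7·11=77. Service 553; fixed 51; total 604.
Option 2: {Joliet, Farrow, Vance, Ryde, Ashby}: M1→Vance 4·15=60, M2→Ashby 7·14=98, M3→Ryde 2·18=36, M4→Vance 7·23=161, M5→Vance 3·11=33. Service 388; fixed 88; total 476.
Difference: |604 − 476| = 128.

Option 2 is cheaper by 128.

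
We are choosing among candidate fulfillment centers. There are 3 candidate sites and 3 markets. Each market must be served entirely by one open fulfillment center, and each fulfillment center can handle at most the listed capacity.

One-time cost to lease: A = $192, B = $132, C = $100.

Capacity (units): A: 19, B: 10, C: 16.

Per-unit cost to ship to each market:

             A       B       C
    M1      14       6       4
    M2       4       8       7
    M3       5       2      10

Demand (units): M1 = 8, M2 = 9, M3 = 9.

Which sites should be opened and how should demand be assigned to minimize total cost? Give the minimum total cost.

Open {A, C}: M1→C 4·8=32, M2→A 4·9=36, M3→A 5·9=45.
Loads: A carries 18/19, C carries 8/16. Service 113; fixed 292; total 405.
Next best feasible plan costs 453.

Minimum total cost: 405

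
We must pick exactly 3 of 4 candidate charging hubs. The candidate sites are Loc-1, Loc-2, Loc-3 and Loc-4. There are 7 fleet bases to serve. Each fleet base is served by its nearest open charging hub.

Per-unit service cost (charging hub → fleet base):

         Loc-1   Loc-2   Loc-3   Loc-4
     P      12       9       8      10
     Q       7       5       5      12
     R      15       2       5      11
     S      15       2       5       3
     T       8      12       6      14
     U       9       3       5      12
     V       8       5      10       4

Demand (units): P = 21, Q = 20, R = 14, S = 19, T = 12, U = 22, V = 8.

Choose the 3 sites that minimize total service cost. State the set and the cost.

With exactly 3 open, each fleet base uses its cheapest among the chosen.
{Loc-2, Loc-3, Loc-4}: P→Loc-3 8·21=168, Q→Loc-2 5·20=100, R→Loc-2 2·14=28, S→Loc-2 2·19=38, T→Loc-3 6·12=72, U→Loc-2 3·22=66, V→Loc-4 4·8=32. Service cost 504.
{Loc-1, Loc-2, Loc-3}: service cost 512
{Loc-1, Loc-2, Loc-4}: service cost 549
Among all 4 size-3 choices, {Loc-2, Loc-3, Loc-4} is lowest.

Choose Loc-2, Loc-3 and Loc-4; total service cost 504.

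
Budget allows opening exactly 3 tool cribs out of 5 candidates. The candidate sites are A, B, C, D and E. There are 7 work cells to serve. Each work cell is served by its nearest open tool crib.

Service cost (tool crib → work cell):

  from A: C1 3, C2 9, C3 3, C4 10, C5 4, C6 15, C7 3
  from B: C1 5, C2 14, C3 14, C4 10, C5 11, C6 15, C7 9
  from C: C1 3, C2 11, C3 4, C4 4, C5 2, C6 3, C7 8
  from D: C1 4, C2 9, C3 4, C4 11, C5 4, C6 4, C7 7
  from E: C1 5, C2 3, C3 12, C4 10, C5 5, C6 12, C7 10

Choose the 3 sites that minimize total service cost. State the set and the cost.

Choose A, C and E; total service cost 21.

With exactly 3 open, each work cell uses its cheapest among the chosen.
{A, C, E}: C1→A 3, C2→E 3, C3→A 3, C4→C 4, C5→C 2, C6→C 3, C7→A 3. Service cost 21.
{C, D, E}: service cost 26
{A, B, C}: service cost 27
Among all 10 size-3 choices, {A, C, E} is lowest.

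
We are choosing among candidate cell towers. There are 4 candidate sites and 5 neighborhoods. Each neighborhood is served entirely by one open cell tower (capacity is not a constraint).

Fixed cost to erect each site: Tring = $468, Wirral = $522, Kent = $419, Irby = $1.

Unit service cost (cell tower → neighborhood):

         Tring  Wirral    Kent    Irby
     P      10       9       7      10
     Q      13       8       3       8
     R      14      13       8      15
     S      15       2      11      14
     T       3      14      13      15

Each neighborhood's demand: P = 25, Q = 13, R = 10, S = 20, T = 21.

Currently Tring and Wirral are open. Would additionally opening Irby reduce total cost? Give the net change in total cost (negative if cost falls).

No — net change +1 (cost rises by 1).

Current service cost with {Tring, Wirral}: 562.
Adding Irby: each neighborhood re-picks its cheapest; new service cost 562, saving 0.
Extra fixed cost: 1. Net change = 1 − 0 = 1.
(Totals: 1552 → 1553.)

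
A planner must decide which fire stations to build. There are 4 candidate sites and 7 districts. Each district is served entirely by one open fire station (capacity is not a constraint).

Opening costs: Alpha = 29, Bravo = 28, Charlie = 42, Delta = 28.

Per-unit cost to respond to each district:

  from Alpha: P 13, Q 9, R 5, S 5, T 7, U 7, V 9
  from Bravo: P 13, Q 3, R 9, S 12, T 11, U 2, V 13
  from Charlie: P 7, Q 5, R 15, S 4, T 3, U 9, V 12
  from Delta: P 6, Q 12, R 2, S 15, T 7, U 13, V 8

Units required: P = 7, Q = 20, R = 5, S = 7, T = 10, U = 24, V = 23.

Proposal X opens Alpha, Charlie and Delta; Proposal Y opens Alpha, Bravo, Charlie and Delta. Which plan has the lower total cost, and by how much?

Proposal Y is cheaper by 132.

Proposal X: {Alpha, Charlie, Delta}: P→Delta 6·7=42, Q→Charlie 5·20=100, R→Delta 2·5=10, S→Charlie 4·7=28, T→Charlie 3·10=30, U→Alpha 7·24=168, V→Delta 8·23=184. Service 562; fixed 99; total 661.
Proposal Y: {Alpha, Bravo, Charlie, Delta}: P→Delta 6·7=42, Q→Bravo 3·20=60, R→Delta 2·5=10, S→Charlie 4·7=28, T→Charlie 3·10=30, U→Bravo 2·24=48, V→Delta 8·23=184. Service 402; fixed 127; total 529.
Difference: |661 − 529| = 132.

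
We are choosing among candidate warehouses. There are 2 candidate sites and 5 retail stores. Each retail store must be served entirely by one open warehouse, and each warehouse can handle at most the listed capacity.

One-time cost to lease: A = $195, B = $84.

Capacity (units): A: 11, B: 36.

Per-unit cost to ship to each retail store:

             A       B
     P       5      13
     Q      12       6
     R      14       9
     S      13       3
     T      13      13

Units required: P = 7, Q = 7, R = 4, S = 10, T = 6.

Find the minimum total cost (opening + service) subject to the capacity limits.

Open {B}: P→B 13·7=91, Q→B 6·7=42, R→B 9·4=36, S→B 3·10=30, T→B 13·6=78.
Loads: B carries 34/36. Service 277; fixed 84; total 361.
Next best feasible plan costs 500.

Minimum total cost: 361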